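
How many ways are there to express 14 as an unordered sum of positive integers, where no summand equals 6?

Enumerating by decreasing first part gives 113 partitions in all.

113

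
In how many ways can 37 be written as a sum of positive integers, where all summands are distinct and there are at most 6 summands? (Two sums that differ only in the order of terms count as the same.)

Counting exhaustively, 731 partitions satisfy the conditions.

731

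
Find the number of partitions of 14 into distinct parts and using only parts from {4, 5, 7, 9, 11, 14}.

2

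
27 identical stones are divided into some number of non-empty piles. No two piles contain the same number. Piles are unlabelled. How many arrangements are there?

192

A full systematic count gives 192.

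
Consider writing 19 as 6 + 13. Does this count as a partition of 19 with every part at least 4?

Yes

The parts sum to 19, and the condition 'every summand is at least 4' holds.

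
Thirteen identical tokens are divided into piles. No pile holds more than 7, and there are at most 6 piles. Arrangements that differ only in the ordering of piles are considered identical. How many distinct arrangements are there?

There are too many to list fully; the first 12 (by largest part) are:
6, 7
1, 5, 7
2, 4, 7
1, 1, 4, 7
3, 3, 7
1, 2, 3, 7
1, 1, 1, 3, 7
2, 2, 2, 7
1, 1, 2, 2, 7
1, 1, 1, 1, 2, 7
1, 6, 6
2, 5, 6
…and 40 more, for 52 total.

52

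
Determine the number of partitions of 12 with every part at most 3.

19

Listing the qualifying partitions of 12:
3+3+3+3
3+3+3+2+1
3+3+3+1+1+1
3+3+2+2+2
3+3+2+2+1+1
3+3+2+1+1+1+1
3+3+1+1+1+1+1+1
3+2+2+2+2+1
3+2+2+2+1+1+1
3+2+2+1+1+1+1+1
3+2+1+1+1+1+1+1+1
3+1+1+1+1+1+1+1+1+1
2+2+2+2+2+2
2+2+2+2+2+1+1
2+2+2+2+1+1+1+1
2+2+2+1+1+1+1+1+1
2+2+1+1+1+1+1+1+1+1
2+1+1+1+1+1+1+1+1+1+1
1+1+1+1+1+1+1+1+1+1+1+1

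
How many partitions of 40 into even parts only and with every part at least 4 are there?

137

There are 137 such partitions.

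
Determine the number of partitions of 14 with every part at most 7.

Direct enumeration gives 105 partitions.

105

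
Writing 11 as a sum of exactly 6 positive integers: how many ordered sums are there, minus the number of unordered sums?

Compositions: C(10,5) = 252.
Partitions of 11 into exactly 6 parts: 7.
Difference: 252 − 7 = 245.

245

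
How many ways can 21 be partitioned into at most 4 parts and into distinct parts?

A partial list (first 12 by largest part):
21
20, 1
19, 2
18, 3
18, 2, 1
17, 4
17, 3, 1
16, 5
16, 4, 1
16, 3, 2
15, 6
15, 5, 1
…and 53 more, for 65 total.

65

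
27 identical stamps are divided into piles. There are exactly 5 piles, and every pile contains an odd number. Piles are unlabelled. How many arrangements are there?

37

A partial list (first 12 by largest part):
23 + 1 + 1 + 1 + 1
21 + 3 + 1 + 1 + 1
19 + 5 + 1 + 1 + 1
19 + 3 + 3 + 1 + 1
17 + 7 + 1 + 1 + 1
17 + 5 + 3 + 1 + 1
17 + 3 + 3 + 3 + 1
15 + 9 + 1 + 1 + 1
15 + 7 + 3 + 1 + 1
15 + 5 + 5 + 1 + 1
15 + 5 + 3 + 3 + 1
15 + 3 + 3 + 3 + 3
…and 25 more, for 37 total.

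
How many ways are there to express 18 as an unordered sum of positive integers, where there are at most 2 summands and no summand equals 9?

Listing the qualifying partitions of 18:
18
17+1
16+2
15+3
14+4
13+5
12+6
11+7
10+8

9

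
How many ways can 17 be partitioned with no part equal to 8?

A full systematic count gives 267.

267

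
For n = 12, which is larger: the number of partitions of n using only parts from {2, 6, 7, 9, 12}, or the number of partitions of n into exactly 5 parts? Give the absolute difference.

Partitions of 12 using only parts from {2, 6, 7, 9, 12}: 4.
Partitions of 12 into exactly 5 parts: 13.
|4 − 13| = 9.

9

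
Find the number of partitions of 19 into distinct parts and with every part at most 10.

A partial list (first 12 by largest part):
10 + 9
10 + 8 + 1
10 + 7 + 2
10 + 6 + 3
10 + 6 + 2 + 1
10 + 5 + 4
10 + 5 + 3 + 1
10 + 4 + 3 + 2
9 + 8 + 2
9 + 7 + 3
9 + 7 + 2 + 1
9 + 6 + 4
…and 17 more, for 29 total.

29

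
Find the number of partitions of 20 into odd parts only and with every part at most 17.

A partial list (first 12 by largest part):
3+17
1+1+1+17
5+15
1+1+3+15
1+1+1+1+1+15
7+13
1+1+5+13
1+3+3+13
1+1+1+1+3+13
1+1+1+1+1+1+1+13
9+11
1+1+7+11
…and 51 more, for 63 total.

63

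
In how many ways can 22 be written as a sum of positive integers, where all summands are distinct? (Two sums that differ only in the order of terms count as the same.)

Enumerating by decreasing first part gives 89 partitions in all.

89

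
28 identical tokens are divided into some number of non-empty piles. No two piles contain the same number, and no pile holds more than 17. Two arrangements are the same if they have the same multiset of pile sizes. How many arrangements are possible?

179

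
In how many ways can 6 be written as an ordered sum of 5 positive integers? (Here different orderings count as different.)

A composition of 6 into 5 positive parts is chosen by placing 4 dividers among the 5 gaps between 6 units: C(5,4) = 5.

5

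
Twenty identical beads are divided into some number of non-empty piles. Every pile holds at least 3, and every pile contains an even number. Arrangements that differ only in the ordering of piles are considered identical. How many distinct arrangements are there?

12

Listing the qualifying partitions of 20:
20
4 + 16
6 + 14
8 + 12
4 + 4 + 12
10 + 10
4 + 6 + 10
4 + 8 + 8
6 + 6 + 8
4 + 4 + 4 + 8
4 + 4 + 6 + 6
4 + 4 + 4 + 4 + 4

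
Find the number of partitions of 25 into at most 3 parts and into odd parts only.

17

Enumerating:
25
23 + 1 + 1
21 + 3 + 1
19 + 5 + 1
19 + 3 + 3
17 + 7 + 1
17 + 5 + 3
15 + 9 + 1
15 + 7 + 3
15 + 5 + 5
13 + 11 + 1
13 + 9 + 3
13 + 7 + 5
11 + 11 + 3
11 + 9 + 5
11 + 7 + 7
9 + 9 + 7
That's 17 in total.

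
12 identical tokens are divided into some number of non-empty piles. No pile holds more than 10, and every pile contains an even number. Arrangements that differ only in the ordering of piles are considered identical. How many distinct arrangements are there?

The partitions of 12 that satisfy the conditions:
2+10
4+8
2+2+8
6+6
2+4+6
2+2+2+6
4+4+4
2+2+4+4
2+2+2+2+4
2+2+2+2+2+2

10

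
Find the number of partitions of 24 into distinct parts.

Systematic enumeration (by largest part, then next-largest, …) yields 122.

122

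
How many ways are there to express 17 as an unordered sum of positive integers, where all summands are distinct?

38

There are too many to list fully; the first 12 (by largest part) are:
17
1 + 16
2 + 15
3 + 14
1 + 2 + 14
4 + 13
1 + 3 + 13
5 + 12
1 + 4 + 12
2 + 3 + 12
6 + 11
1 + 5 + 11
…and 26 more, for 38 total.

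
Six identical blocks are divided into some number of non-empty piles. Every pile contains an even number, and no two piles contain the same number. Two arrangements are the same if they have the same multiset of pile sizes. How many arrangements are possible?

Listing the qualifying partitions of 6:
6
2,4
Counting gives 2.

2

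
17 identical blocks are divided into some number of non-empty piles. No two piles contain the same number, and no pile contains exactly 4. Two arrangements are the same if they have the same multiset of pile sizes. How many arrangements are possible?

A partial list (first 12 by largest part):
17
16, 1
15, 2
14, 3
14, 2, 1
13, 3, 1
12, 5
12, 3, 2
11, 6
11, 5, 1
11, 3, 2, 1
10, 7
…and 14 more, for 26 total.

26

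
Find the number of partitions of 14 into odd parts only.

Enumerating:
1+13
3+11
1+1+1+11
5+9
1+1+3+9
1+1+1+1+1+9
7+7
1+1+5+7
1+3+3+7
1+1+1+1+3+7
1+1+1+1+1+1+1+7
1+3+5+5
1+1+1+1+5+5
3+3+3+5
1+1+1+3+3+5
1+1+1+1+1+1+3+5
1+1+1+1+1+1+1+1+1+5
1+1+3+3+3+3
1+1+1+1+1+3+3+3
1+1+1+1+1+1+1+1+3+3
1+1+1+1+1+1+1+1+1+1+1+3
1+1+1+1+1+1+1+1+1+1+1+1+1+1

22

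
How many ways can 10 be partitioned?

A partial list (first 12 by largest part):
10
9 + 1
8 + 2
8 + 1 + 1
7 + 3
7 + 2 + 1
7 + 1 + 1 + 1
6 + 4
6 + 3 + 1
6 + 2 + 2
6 + 2 + 1 + 1
6 + 1 + 1 + 1 + 1
…and 30 more, for 42 total.

42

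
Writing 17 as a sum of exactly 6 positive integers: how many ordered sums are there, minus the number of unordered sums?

Compositions: C(16,5) = 4368.
Partitions of 17 into exactly 6 parts: 44.
Difference: 4368 − 44 = 4324.

4324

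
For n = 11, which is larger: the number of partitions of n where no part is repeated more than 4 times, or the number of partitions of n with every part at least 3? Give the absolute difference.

Partitions of 11 where no part is repeated more than 4 times: 44.
Partitions of 11 with every part at least 3: 6.
|44 − 6| = 38.

38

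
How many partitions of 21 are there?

There are 792 such partitions.

792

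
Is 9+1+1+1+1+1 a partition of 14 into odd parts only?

The parts sum to 14, and the condition 'every summand is odd' holds.

Yes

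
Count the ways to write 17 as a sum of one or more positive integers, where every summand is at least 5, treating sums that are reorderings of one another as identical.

7

Listing the qualifying partitions of 17:
17
12,5
11,6
10,7
9,8
7,5,5
6,6,5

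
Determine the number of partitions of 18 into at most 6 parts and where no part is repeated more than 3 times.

179

There are 179 such partitions.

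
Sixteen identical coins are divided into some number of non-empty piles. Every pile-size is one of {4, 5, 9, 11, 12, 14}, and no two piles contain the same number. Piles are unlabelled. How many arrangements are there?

2

Enumerating:
12+4
11+5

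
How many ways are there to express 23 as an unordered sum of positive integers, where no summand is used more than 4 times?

Counting exhaustively, 769 partitions satisfy the conditions.

769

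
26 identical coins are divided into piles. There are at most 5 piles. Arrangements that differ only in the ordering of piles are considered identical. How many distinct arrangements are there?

427

Direct enumeration gives 427 partitions.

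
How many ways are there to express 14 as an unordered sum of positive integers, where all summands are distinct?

The partitions of 14 that satisfy the conditions:
14
13, 1
12, 2
11, 3
11, 2, 1
10, 4
10, 3, 1
9, 5
9, 4, 1
9, 3, 2
8, 6
8, 5, 1
8, 4, 2
8, 3, 2, 1
7, 6, 1
7, 5, 2
7, 4, 3
7, 4, 2, 1
6, 5, 3
6, 5, 2, 1
6, 4, 3, 1
5, 4, 3, 2

22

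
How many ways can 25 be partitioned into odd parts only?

142

A full systematic count gives 142.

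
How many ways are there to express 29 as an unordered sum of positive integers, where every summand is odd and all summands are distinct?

Listing the qualifying partitions of 29:
29
25,3,1
23,5,1
21,7,1
21,5,3
19,9,1
19,7,3
17,11,1
17,9,3
17,7,5
15,13,1
15,11,3
15,9,5
13,11,5
13,9,7
13,7,5,3,1
11,9,5,3,1
Counting gives 17.

17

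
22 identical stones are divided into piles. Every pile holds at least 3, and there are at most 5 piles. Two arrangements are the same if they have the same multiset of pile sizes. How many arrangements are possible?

A partial list (first 12 by largest part):
22
19+3
18+4
17+5
16+6
16+3+3
15+7
15+4+3
14+8
14+5+3
14+4+4
13+9
…and 55 more, for 67 total.

67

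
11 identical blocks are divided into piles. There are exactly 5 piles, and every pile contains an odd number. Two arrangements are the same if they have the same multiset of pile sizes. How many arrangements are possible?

Listing the qualifying partitions of 11:
7+1+1+1+1
5+3+1+1+1
3+3+3+1+1
Counting gives 3.

3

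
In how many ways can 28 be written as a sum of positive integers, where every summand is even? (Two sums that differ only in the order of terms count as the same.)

135

Enumerating by decreasing first part gives 135 partitions in all.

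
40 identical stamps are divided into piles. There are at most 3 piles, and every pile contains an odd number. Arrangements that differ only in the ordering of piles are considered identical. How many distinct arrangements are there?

They are:
1 + 39
3 + 37
5 + 35
7 + 33
9 + 31
11 + 29
13 + 27
15 + 25
17 + 23
19 + 21
That's 10 in total.

10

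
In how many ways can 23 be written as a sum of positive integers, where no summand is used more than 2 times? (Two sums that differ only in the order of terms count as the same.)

355

Enumerating by decreasing first part gives 355 partitions in all.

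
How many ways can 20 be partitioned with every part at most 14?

608

A full systematic count gives 608.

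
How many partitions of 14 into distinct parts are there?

22

Listing the qualifying partitions of 14:
14
13, 1
12, 2
11, 3
11, 2, 1
10, 4
10, 3, 1
9, 5
9, 4, 1
9, 3, 2
8, 6
8, 5, 1
8, 4, 2
8, 3, 2, 1
7, 6, 1
7, 5, 2
7, 4, 3
7, 4, 2, 1
6, 5, 3
6, 5, 2, 1
6, 4, 3, 1
5, 4, 3, 2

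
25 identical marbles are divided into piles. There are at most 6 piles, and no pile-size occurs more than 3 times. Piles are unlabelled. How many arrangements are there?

576

There are 576 such partitions.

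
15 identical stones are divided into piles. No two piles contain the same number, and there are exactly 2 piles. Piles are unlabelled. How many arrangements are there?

7

Listing the qualifying partitions of 15:
14,1
13,2
12,3
11,4
10,5
9,6
8,7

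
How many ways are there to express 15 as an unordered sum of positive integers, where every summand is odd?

A partial list (first 12 by largest part):
15
13,1,1
11,3,1
11,1,1,1,1
9,5,1
9,3,3
9,3,1,1,1
9,1,1,1,1,1,1
7,7,1
7,5,3
7,5,1,1,1
7,3,3,1,1
…and 15 more, for 27 total.

27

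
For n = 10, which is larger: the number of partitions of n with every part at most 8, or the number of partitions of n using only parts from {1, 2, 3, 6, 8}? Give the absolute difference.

20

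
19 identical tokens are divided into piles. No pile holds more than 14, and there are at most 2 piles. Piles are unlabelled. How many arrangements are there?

5

The partitions of 19 that satisfy the conditions:
14 + 5
13 + 6
12 + 7
11 + 8
10 + 9
Counting gives 5.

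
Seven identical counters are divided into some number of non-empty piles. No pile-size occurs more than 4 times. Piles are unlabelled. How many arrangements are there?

13

Enumerating:
7
1+6
2+5
1+1+5
3+4
1+2+4
1+1+1+4
1+3+3
2+2+3
1+1+2+3
1+1+1+1+3
1+2+2+2
1+1+1+2+2
That's 13 in total.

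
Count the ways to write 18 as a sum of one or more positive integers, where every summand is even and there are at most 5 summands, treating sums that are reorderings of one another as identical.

23

Listing the qualifying partitions of 18:
18
16, 2
14, 4
14, 2, 2
12, 6
12, 4, 2
12, 2, 2, 2
10, 8
10, 6, 2
10, 4, 4
10, 4, 2, 2
10, 2, 2, 2, 2
8, 8, 2
8, 6, 4
8, 6, 2, 2
8, 4, 4, 2
8, 4, 2, 2, 2
6, 6, 6
6, 6, 4, 2
6, 6, 2, 2, 2
6, 4, 4, 4
6, 4, 4, 2, 2
4, 4, 4, 4, 2
That's 23 in total.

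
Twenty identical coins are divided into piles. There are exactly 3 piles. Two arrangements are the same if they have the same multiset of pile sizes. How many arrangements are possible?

33

There are too many to list fully; the first 12 (by largest part) are:
18+1+1
17+2+1
16+3+1
16+2+2
15+4+1
15+3+2
14+5+1
14+4+2
14+3+3
13+6+1
13+5+2
13+4+3
…and 21 more, for 33 total.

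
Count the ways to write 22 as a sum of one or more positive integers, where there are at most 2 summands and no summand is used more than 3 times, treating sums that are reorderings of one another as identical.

12

They are:
22
21 + 1
20 + 2
19 + 3
18 + 4
17 + 5
16 + 6
15 + 7
14 + 8
13 + 9
12 + 10
11 + 11
Counting gives 12.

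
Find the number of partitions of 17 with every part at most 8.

230

Direct enumeration gives 230 partitions.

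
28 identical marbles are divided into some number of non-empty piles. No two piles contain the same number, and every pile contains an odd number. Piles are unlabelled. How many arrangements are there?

16

The partitions of 28 that satisfy the conditions:
1,27
3,25
5,23
7,21
9,19
1,3,5,19
11,17
1,3,7,17
13,15
1,3,9,15
1,5,7,15
1,3,11,13
1,5,9,13
3,5,7,13
1,7,9,11
3,5,9,11
That's 16 in total.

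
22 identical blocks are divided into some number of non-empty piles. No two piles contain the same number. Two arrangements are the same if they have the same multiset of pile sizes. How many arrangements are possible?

89

Systematic enumeration (by largest part, then next-largest, …) yields 89.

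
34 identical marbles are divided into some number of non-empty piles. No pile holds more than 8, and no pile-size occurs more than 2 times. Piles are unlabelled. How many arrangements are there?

214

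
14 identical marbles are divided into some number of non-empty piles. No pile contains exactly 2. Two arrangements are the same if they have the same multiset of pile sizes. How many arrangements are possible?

58

A partial list (first 12 by largest part):
14
1+13
1+1+12
3+11
1+1+1+11
4+10
1+3+10
1+1+1+1+10
5+9
1+4+9
1+1+3+9
1+1+1+1+1+9
…and 46 more, for 58 total.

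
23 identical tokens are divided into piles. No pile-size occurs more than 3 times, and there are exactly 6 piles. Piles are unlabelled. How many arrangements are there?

A full systematic count gives 138.

138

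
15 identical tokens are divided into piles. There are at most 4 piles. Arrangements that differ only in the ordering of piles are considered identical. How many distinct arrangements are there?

54

There are too many to list fully; the first 12 (by largest part) are:
15
14+1
13+2
13+1+1
12+3
12+2+1
12+1+1+1
11+4
11+3+1
11+2+2
11+2+1+1
10+5
…and 42 more, for 54 total.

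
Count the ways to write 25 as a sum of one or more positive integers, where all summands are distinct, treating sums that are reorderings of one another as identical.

Enumerating by decreasing first part gives 142 partitions in all.

142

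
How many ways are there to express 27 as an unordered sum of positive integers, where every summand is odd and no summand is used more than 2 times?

There are too many to list fully; the first 12 (by largest part) are:
27
1+1+25
1+3+23
1+5+21
3+3+21
1+7+19
3+5+19
1+1+3+3+19
1+9+17
3+7+17
5+5+17
1+1+3+5+17
…and 30 more, for 42 total.

42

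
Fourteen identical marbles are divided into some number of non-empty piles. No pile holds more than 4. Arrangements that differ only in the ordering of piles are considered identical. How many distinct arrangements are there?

47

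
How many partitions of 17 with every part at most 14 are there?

There are 293 such partitions.

293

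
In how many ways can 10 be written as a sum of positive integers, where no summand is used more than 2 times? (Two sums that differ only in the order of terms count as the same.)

22

They are:
10
1+9
2+8
1+1+8
3+7
1+2+7
4+6
1+3+6
2+2+6
1+1+2+6
5+5
1+4+5
2+3+5
1+1+3+5
1+2+2+5
2+4+4
1+1+4+4
3+3+4
1+2+3+4
1+1+2+2+4
2+2+3+3
1+1+2+3+3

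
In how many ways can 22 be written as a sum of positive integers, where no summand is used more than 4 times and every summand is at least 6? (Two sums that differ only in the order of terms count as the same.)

11

The partitions of 22 that satisfy the conditions:
22
16 + 6
15 + 7
14 + 8
13 + 9
12 + 10
11 + 11
10 + 6 + 6
9 + 7 + 6
8 + 8 + 6
8 + 7 + 7
That's 11 in total.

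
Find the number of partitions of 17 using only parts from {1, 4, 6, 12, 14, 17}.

The partitions of 17 that satisfy the conditions:
17
14,1,1,1
12,4,1
12,1,1,1,1,1
6,6,4,1
6,6,1,1,1,1,1
6,4,4,1,1,1
6,4,1,1,1,1,1,1,1
6,1,1,1,1,1,1,1,1,1,1,1
4,4,4,4,1
4,4,4,1,1,1,1,1
4,4,1,1,1,1,1,1,1,1,1
4,1,1,1,1,1,1,1,1,1,1,1,1,1
1,1,1,1,1,1,1,1,1,1,1,1,1,1,1,1,1
That's 14 in total.

14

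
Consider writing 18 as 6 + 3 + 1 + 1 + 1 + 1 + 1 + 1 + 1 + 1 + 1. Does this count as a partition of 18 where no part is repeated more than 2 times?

The parts sum to 18, and the condition 'no summand is used more than 2 times' is violated.

No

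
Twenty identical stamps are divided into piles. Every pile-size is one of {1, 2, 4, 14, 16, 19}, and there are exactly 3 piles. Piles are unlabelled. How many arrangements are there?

Listing the qualifying partitions of 20:
16+2+2
14+4+2

2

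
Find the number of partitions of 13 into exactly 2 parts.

6

The partitions of 13 that satisfy the conditions:
12,1
11,2
10,3
9,4
8,5
7,6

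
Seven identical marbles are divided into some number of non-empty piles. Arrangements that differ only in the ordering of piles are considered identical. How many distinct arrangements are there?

Enumerating:
7
6+1
5+2
5+1+1
4+3
4+2+1
4+1+1+1
3+3+1
3+2+2
3+2+1+1
3+1+1+1+1
2+2+2+1
2+2+1+1+1
2+1+1+1+1+1
1+1+1+1+1+1+1
Counting gives 15.

15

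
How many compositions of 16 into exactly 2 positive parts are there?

By stars and bars with positive parts, the count is C(15,1) = 15.

15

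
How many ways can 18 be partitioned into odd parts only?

46

A partial list (first 12 by largest part):
17 + 1
15 + 3
15 + 1 + 1 + 1
13 + 5
13 + 3 + 1 + 1
13 + 1 + 1 + 1 + 1 + 1
11 + 7
11 + 5 + 1 + 1
11 + 3 + 3 + 1
11 + 3 + 1 + 1 + 1 + 1
11 + 1 + 1 + 1 + 1 + 1 + 1 + 1
9 + 9
…and 34 more, for 46 total.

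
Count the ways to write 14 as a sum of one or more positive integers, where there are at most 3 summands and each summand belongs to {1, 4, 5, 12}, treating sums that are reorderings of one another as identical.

The partitions of 14 that satisfy the conditions:
12,1,1
5,5,4
That's 2 in total.

2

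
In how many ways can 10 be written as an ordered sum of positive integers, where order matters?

512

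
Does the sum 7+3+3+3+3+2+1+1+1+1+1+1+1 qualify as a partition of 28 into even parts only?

The parts sum to 28, and the condition 'every summand is even' is violated.

No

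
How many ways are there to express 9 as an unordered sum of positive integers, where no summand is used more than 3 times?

Listing the qualifying partitions of 9:
9
8+1
7+2
7+1+1
6+3
6+2+1
6+1+1+1
5+4
5+3+1
5+2+2
5+2+1+1
4+4+1
4+3+2
4+3+1+1
4+2+2+1
4+2+1+1+1
3+3+3
3+3+2+1
3+3+1+1+1
3+2+2+2
3+2+2+1+1
2+2+2+1+1+1

22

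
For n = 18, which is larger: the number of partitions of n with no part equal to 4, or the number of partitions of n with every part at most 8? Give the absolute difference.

38

Partitions of 18 with no part equal to 4: 250.
Partitions of 18 with every part at most 8: 288.
|250 − 288| = 38.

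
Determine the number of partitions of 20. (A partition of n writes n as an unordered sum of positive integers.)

627

Systematic enumeration (by largest part, then next-largest, …) yields 627.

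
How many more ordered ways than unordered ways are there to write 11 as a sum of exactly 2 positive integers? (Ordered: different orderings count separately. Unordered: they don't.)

5

Compositions: C(10,1) = 10.
Unordered (partitions into 2 parts): 5.
Difference: 10 − 5 = 5.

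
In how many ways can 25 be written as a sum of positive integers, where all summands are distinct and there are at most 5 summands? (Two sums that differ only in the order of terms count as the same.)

Enumerating by decreasing first part gives 137 partitions in all.

137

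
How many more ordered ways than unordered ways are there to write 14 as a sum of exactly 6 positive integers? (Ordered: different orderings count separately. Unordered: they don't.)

Ordered (compositions into 6 parts): C(13,5) = 1287.
Partitions of 14 into exactly 6 parts: 20.
Difference: 1287 − 20 = 1267.

1267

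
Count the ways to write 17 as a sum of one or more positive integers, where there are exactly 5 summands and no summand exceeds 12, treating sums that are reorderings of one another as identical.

46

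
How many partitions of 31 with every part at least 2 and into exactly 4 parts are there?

150

Direct enumeration gives 150 partitions.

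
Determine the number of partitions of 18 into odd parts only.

46

A partial list (first 12 by largest part):
17, 1
15, 3
15, 1, 1, 1
13, 5
13, 3, 1, 1
13, 1, 1, 1, 1, 1
11, 7
11, 5, 1, 1
11, 3, 3, 1
11, 3, 1, 1, 1, 1
11, 1, 1, 1, 1, 1, 1, 1
9, 9
…and 34 more, for 46 total.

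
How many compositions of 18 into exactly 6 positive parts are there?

6188

Place 5 bars in the 17 internal gaps of a row of 18 dots: C(17,5) = 6188.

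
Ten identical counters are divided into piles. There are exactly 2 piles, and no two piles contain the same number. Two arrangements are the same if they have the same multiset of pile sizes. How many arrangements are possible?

Enumerating:
9+1
8+2
7+3
6+4

4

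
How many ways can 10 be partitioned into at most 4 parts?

23

Listing the qualifying partitions of 10:
10
9 + 1
8 + 2
8 + 1 + 1
7 + 3
7 + 2 + 1
7 + 1 + 1 + 1
6 + 4
6 + 3 + 1
6 + 2 + 2
6 + 2 + 1 + 1
5 + 5
5 + 4 + 1
5 + 3 + 2
5 + 3 + 1 + 1
5 + 2 + 2 + 1
4 + 4 + 2
4 + 4 + 1 + 1
4 + 3 + 3
4 + 3 + 2 + 1
4 + 2 + 2 + 2
3 + 3 + 3 + 1
3 + 3 + 2 + 2
That's 23 in total.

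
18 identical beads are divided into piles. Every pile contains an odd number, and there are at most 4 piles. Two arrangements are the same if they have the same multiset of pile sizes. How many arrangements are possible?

16

Enumerating:
17,1
15,3
15,1,1,1
13,5
13,3,1,1
11,7
11,5,1,1
11,3,3,1
9,9
9,7,1,1
9,5,3,1
9,3,3,3
7,7,3,1
7,5,5,1
7,5,3,3
5,5,5,3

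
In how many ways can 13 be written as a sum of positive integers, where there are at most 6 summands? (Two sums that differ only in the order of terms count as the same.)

71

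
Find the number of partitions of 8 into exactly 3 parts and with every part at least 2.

2

Listing the qualifying partitions of 8:
2+2+4
2+3+3
Counting gives 2.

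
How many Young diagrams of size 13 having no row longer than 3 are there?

Listing the qualifying partitions of 13:
3, 3, 3, 3, 1
3, 3, 3, 2, 2
3, 3, 3, 2, 1, 1
3, 3, 3, 1, 1, 1, 1
3, 3, 2, 2, 2, 1
3, 3, 2, 2, 1, 1, 1
3, 3, 2, 1, 1, 1, 1, 1
3, 3, 1, 1, 1, 1, 1, 1, 1
3, 2, 2, 2, 2, 2
3, 2, 2, 2, 2, 1, 1
3, 2, 2, 2, 1, 1, 1, 1
3, 2, 2, 1, 1, 1, 1, 1, 1
3, 2, 1, 1, 1, 1, 1, 1, 1, 1
3, 1, 1, 1, 1, 1, 1, 1, 1, 1, 1
2, 2, 2, 2, 2, 2, 1
2, 2, 2, 2, 2, 1, 1, 1
2, 2, 2, 2, 1, 1, 1, 1, 1
2, 2, 2, 1, 1, 1, 1, 1, 1, 1
2, 2, 1, 1, 1, 1, 1, 1, 1, 1, 1
2, 1, 1, 1, 1, 1, 1, 1, 1, 1, 1, 1
1, 1, 1, 1, 1, 1, 1, 1, 1, 1, 1, 1, 1
Counting gives 21.

21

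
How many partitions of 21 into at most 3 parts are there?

A partial list (first 12 by largest part):
21
20, 1
19, 2
19, 1, 1
18, 3
18, 2, 1
17, 4
17, 3, 1
17, 2, 2
16, 5
16, 4, 1
16, 3, 2
…and 36 more, for 48 total.

48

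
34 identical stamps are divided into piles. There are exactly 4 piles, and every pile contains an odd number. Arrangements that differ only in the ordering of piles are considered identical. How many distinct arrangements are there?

A partial list (first 12 by largest part):
31+1+1+1
29+3+1+1
27+5+1+1
27+3+3+1
25+7+1+1
25+5+3+1
25+3+3+3
23+9+1+1
23+7+3+1
23+5+5+1
23+5+3+3
21+11+1+1
…and 42 more, for 54 total.

54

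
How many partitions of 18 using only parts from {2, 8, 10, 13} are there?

5

Listing the qualifying partitions of 18:
10+8
10+2+2+2+2
8+8+2
8+2+2+2+2+2
2+2+2+2+2+2+2+2+2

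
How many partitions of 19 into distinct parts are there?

54

There are too many to list fully; the first 12 (by largest part) are:
19
18+1
17+2
16+3
16+2+1
15+4
15+3+1
14+5
14+4+1
14+3+2
13+6
13+5+1
…and 42 more, for 54 total.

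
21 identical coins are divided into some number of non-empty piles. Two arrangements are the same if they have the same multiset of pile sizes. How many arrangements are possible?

Enumerating by decreasing first part gives 792 partitions in all.

792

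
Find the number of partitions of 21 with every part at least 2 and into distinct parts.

41

There are too many to list fully; the first 12 (by largest part) are:
21
19 + 2
18 + 3
17 + 4
16 + 5
16 + 3 + 2
15 + 6
15 + 4 + 2
14 + 7
14 + 5 + 2
14 + 4 + 3
13 + 8
…and 29 more, for 41 total.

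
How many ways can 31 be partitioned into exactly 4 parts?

Systematic enumeration (by largest part, then next-largest, …) yields 225.

225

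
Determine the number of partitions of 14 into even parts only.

Enumerating:
14
12+2
10+4
10+2+2
8+6
8+4+2
8+2+2+2
6+6+2
6+4+4
6+4+2+2
6+2+2+2+2
4+4+4+2
4+4+2+2+2
4+2+2+2+2+2
2+2+2+2+2+2+2

15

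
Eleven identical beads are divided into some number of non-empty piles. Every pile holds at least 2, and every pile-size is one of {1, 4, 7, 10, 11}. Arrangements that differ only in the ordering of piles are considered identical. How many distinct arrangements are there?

2

The partitions of 11 that satisfy the conditions:
11
7+4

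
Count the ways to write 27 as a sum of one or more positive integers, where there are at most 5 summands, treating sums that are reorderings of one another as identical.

480

A full systematic count gives 480.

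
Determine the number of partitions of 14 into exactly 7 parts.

They are:
1,1,1,1,1,1,8
1,1,1,1,1,2,7
1,1,1,1,1,3,6
1,1,1,1,2,2,6
1,1,1,1,1,4,5
1,1,1,1,2,3,5
1,1,1,2,2,2,5
1,1,1,1,2,4,4
1,1,1,1,3,3,4
1,1,1,2,2,3,4
1,1,2,2,2,2,4
1,1,1,2,3,3,3
1,1,2,2,2,3,3
1,2,2,2,2,2,3
2,2,2,2,2,2,2

15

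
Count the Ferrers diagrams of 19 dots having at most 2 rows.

10

They are:
19
18, 1
17, 2
16, 3
15, 4
14, 5
13, 6
12, 7
11, 8
10, 9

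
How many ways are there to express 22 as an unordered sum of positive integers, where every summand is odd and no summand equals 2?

Enumerating by decreasing first part gives 89 partitions in all.

89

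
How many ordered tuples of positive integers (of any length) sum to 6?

32

There are 5 gaps and each independently is a cut or not, giving 2^5 = 32.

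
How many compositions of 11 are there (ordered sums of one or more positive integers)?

Each of the 10 gaps between 11 units is either a break or not: 2^10 = 1024.

1024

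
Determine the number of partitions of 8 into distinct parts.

They are:
8
1, 7
2, 6
3, 5
1, 2, 5
1, 3, 4
Counting gives 6.

6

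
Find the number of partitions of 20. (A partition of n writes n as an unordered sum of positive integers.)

627

Counting exhaustively, 627 partitions satisfy the conditions.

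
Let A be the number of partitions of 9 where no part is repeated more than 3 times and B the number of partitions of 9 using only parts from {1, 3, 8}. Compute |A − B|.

Partitions of 9 where no part is repeated more than 3 times: 22.
Partitions of 9 using only parts from {1, 3, 8}: 5.
|22 − 5| = 17.

17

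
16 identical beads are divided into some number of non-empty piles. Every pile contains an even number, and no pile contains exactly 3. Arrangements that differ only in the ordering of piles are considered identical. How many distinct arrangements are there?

22

Enumerating:
16
14+2
12+4
12+2+2
10+6
10+4+2
10+2+2+2
8+8
8+6+2
8+4+4
8+4+2+2
8+2+2+2+2
6+6+4
6+6+2+2
6+4+4+2
6+4+2+2+2
6+2+2+2+2+2
4+4+4+4
4+4+4+2+2
4+4+2+2+2+2
4+2+2+2+2+2+2
2+2+2+2+2+2+2+2
That's 22 in total.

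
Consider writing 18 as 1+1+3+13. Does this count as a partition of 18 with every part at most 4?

No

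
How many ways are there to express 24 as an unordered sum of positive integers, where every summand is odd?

A full systematic count gives 122.

122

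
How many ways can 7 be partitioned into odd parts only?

Enumerating:
7
5,1,1
3,3,1
3,1,1,1,1
1,1,1,1,1,1,1
Counting gives 5.

5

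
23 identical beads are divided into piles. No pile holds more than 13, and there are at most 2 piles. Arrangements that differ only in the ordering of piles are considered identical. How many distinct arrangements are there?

Listing the qualifying partitions of 23:
13,10
12,11
Counting gives 2.

2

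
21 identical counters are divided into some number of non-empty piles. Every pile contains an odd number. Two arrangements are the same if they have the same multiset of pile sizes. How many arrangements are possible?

Counting exhaustively, 76 partitions satisfy the conditions.

76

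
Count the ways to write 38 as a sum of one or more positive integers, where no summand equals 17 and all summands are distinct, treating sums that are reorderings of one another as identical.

Systematic enumeration (by largest part, then next-largest, …) yields 790.

790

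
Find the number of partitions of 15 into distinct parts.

27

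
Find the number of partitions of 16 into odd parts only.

32

There are too many to list fully; the first 12 (by largest part) are:
15,1
13,3
13,1,1,1
11,5
11,3,1,1
11,1,1,1,1,1
9,7
9,5,1,1
9,3,3,1
9,3,1,1,1,1
9,1,1,1,1,1,1,1
7,7,1,1
…and 20 more, for 32 total.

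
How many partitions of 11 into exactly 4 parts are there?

Listing the qualifying partitions of 11:
1+1+1+8
1+1+2+7
1+1+3+6
1+2+2+6
1+1+4+5
1+2+3+5
2+2+2+5
1+2+4+4
1+3+3+4
2+2+3+4
2+3+3+3

11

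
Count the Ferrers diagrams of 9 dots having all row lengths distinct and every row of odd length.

They are:
9
5, 3, 1
Counting gives 2.

2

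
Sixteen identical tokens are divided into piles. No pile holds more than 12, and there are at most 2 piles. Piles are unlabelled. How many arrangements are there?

5

They are:
4 + 12
5 + 11
6 + 10
7 + 9
8 + 8
That's 5 in total.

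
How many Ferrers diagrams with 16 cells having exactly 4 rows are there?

34

There are too many to list fully; the first 12 (by largest part) are:
13 + 1 + 1 + 1
12 + 2 + 1 + 1
11 + 3 + 1 + 1
11 + 2 + 2 + 1
10 + 4 + 1 + 1
10 + 3 + 2 + 1
10 + 2 + 2 + 2
9 + 5 + 1 + 1
9 + 4 + 2 + 1
9 + 3 + 3 + 1
9 + 3 + 2 + 2
8 + 6 + 1 + 1
…and 22 more, for 34 total.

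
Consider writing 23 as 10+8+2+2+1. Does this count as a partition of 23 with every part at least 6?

No

The parts sum to 23, and the condition 'every summand is at least 6' is violated.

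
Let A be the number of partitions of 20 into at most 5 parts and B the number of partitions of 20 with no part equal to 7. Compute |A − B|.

Partitions of 20 into at most 5 parts: 192.
Partitions of 20 with no part equal to 7: 526.
|192 − 526| = 334.

334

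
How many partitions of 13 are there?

A full systematic count gives 101.

101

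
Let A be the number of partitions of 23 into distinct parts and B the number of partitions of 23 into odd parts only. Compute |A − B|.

Partitions of 23 into distinct parts: 104.
Partitions of 23 into odd parts only: 104.
|104 − 104| = 0.

0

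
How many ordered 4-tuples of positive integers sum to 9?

56

A composition of 9 into 4 positive parts is chosen by placing 3 dividers among the 8 gaps between 9 units: C(8,3) = 56.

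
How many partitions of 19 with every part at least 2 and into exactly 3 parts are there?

21

They are:
15 + 2 + 2
14 + 3 + 2
13 + 4 + 2
13 + 3 + 3
12 + 5 + 2
12 + 4 + 3
11 + 6 + 2
11 + 5 + 3
11 + 4 + 4
10 + 7 + 2
10 + 6 + 3
10 + 5 + 4
9 + 8 + 2
9 + 7 + 3
9 + 6 + 4
9 + 5 + 5
8 + 8 + 3
8 + 7 + 4
8 + 6 + 5
7 + 7 + 5
7 + 6 + 6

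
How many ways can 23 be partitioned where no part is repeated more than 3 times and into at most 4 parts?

150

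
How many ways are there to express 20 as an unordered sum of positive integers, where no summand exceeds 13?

597

Direct enumeration gives 597 partitions.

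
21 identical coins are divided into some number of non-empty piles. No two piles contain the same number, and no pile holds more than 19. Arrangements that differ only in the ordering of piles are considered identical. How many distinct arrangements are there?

74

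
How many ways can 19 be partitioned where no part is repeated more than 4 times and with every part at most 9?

240

Counting exhaustively, 240 partitions satisfy the conditions.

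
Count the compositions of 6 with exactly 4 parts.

Place 3 bars in the 5 internal gaps of a row of 6 dots: C(5,3) = 10.

10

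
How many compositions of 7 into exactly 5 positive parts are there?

Place 4 bars in the 6 internal gaps of a row of 7 dots: C(6,4) = 15.

15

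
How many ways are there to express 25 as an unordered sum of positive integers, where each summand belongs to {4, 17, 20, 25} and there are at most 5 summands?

Enumerating:
25
17+4+4

2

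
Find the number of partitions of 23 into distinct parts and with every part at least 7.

Enumerating:
23
16 + 7
15 + 8
14 + 9
13 + 10
12 + 11

6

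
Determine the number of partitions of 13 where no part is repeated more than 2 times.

44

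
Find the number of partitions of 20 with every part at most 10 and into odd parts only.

A partial list (first 12 by largest part):
9, 9, 1, 1
9, 7, 3, 1
9, 7, 1, 1, 1, 1
9, 5, 5, 1
9, 5, 3, 3
9, 5, 3, 1, 1, 1
9, 5, 1, 1, 1, 1, 1, 1
9, 3, 3, 3, 1, 1
9, 3, 3, 1, 1, 1, 1, 1
9, 3, 1, 1, 1, 1, 1, 1, 1, 1
9, 1, 1, 1, 1, 1, 1, 1, 1, 1, 1, 1
7, 7, 5, 1
…and 33 more, for 45 total.

45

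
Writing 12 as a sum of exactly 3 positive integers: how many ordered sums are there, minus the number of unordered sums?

Ordered (compositions into 3 parts): C(11,2) = 55.
Partitions of 12 into exactly 3 parts: 12.
Difference: 55 − 12 = 43.

43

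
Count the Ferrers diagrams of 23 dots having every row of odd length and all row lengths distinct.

9

Listing the qualifying partitions of 23:
23
1+3+19
1+5+17
1+7+15
3+5+15
1+9+13
3+7+13
3+9+11
5+7+11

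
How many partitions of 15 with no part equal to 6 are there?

146

Enumerating by decreasing first part gives 146 partitions in all.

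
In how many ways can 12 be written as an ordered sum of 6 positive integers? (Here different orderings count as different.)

Place 5 bars in the 11 internal gaps of a row of 12 dots: C(11,5) = 462.

462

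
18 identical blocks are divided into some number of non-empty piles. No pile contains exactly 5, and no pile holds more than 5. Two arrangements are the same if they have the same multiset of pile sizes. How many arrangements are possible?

Enumerating by decreasing first part gives 84 partitions in all.

84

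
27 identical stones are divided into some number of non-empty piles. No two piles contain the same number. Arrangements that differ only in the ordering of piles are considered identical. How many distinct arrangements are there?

192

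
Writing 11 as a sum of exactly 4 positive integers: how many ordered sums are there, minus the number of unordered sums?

Ordered (compositions into 4 parts): C(10,3) = 120.
Partitions of 11 into exactly 4 parts: 11.
Difference: 120 − 11 = 109.

109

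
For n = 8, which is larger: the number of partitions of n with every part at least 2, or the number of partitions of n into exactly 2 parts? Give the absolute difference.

Partitions of 8 with every part at least 2: 7.
Partitions of 8 into exactly 2 parts: 4.
|7 − 4| = 3.

3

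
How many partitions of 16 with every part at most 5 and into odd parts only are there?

14

Listing the qualifying partitions of 16:
5 + 5 + 5 + 1
5 + 5 + 3 + 3
5 + 5 + 3 + 1 + 1 + 1
5 + 5 + 1 + 1 + 1 + 1 + 1 + 1
5 + 3 + 3 + 3 + 1 + 1
5 + 3 + 3 + 1 + 1 + 1 + 1 + 1
5 + 3 + 1 + 1 + 1 + 1 + 1 + 1 + 1 + 1
5 + 1 + 1 + 1 + 1 + 1 + 1 + 1 + 1 + 1 + 1 + 1
3 + 3 + 3 + 3 + 3 + 1
3 + 3 + 3 + 3 + 1 + 1 + 1 + 1
3 + 3 + 3 + 1 + 1 + 1 + 1 + 1 + 1 + 1
3 + 3 + 1 + 1 + 1 + 1 + 1 + 1 + 1 + 1 + 1 + 1
3 + 1 + 1 + 1 + 1 + 1 + 1 + 1 + 1 + 1 + 1 + 1 + 1 + 1
1 + 1 + 1 + 1 + 1 + 1 + 1 + 1 + 1 + 1 + 1 + 1 + 1 + 1 + 1 + 1
That's 14 in total.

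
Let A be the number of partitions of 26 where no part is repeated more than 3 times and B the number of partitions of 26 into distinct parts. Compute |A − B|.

895

Partitions of 26 where no part is repeated more than 3 times: 1060.
Partitions of 26 into distinct parts: 165.
|1060 − 165| = 895.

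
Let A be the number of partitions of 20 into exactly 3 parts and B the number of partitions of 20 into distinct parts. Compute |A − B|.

Partitions of 20 into exactly 3 parts: 33.
Partitions of 20 into distinct parts: 64.
|33 − 64| = 31.

31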